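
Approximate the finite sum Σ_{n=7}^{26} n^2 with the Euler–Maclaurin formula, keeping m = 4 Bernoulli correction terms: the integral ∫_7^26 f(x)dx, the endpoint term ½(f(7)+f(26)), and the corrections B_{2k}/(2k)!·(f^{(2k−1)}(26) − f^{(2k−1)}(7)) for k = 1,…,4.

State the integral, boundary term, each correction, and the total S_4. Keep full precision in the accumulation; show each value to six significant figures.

∫_7^26 x^2 dx evaluates to 5744.33.
Boundary: ½(f(7) + f(26)) = ½(49.0000 + 676.000) = 362.500.
Running total after boundary: 6106.83.
k=1: B_{2}/(2)! × [f^{(1)}(26) − f^{(1)}(7)] = 1/12 × (52.0000 − 14.0000) = 3.16667.
After k=1: 6110.00.
k=2: B_{4}/(4)! × [f^{(3)}(26) − f^{(3)}(7)] = −1/720 × (0.00000 − 0.00000) = 0.00000.
After k=2: 6110.00.
k=3: B_{6}/(6)! × [f^{(5)}(26) − f^{(5)}(7)] = 1/30240 × (0.00000 − 0.00000) = 0.00000.
After k=3: 6110.00.
k=4: B_{8}/(8)! × [f^{(7)}(26) − f^{(7)}(7)] = −1/1209600 × (0.00000 − 0.00000) = 0.00000.

S_4 ≈ 6110.00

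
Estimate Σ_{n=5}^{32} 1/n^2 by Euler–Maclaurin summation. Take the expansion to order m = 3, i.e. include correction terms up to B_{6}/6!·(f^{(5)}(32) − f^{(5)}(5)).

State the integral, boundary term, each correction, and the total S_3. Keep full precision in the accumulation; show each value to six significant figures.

S_3 ≈ 0.190556

Integral: ∫_5^32 1/x^2 dx = 0.168750.
Boundary: ½(f(5) + f(32)) = ½(0.0400000 + 0.000976562) = 0.0204883.
So far: 0.189238.
k=1: B_{2}/(2)! × [f^{(1)}(32) − f^{(1)}(5)] = 1/12 × (-6.10352e-05 − (-0.0160000)) = 0.00132825.
Running total after k=1: 0.190567.
k=2: B_{4}/(4)! × [f^{(3)}(32) − f^{(3)}(5)] = −1/720 × (-7.15256e-07 − (-0.00768000)) = -1.06657e-05.
Running total after k=2: 0.190556.
k=3: B_{6}/(6)! × [f^{(5)}(32) − f^{(5)}(5)] = 1/30240 × (-2.09548e-08 − (-0.00921600)) = 3.04761e-07.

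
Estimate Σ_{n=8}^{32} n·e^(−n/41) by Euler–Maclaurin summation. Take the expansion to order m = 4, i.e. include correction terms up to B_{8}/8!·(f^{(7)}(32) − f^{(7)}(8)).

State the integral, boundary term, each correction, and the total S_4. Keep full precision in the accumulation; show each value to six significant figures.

∫_8^32 x·e^(−x/41) dx evaluates to 281.533.
½[f(8) + f(32)] = ½[6.58187 + 14.6618] = 10.6219.
Running total after boundary: 292.155.
k=1: B_{2}/(2)! × [f^{(1)}(32) − f^{(1)}(8)] = 1/12 × (0.100577 − 0.662201) = -0.0468020.
Partial sum through k=1: 292.108.
k=2: B_{4}/(4)! × [f^{(3)}(32) − f^{(3)}(8)] = −1/720 × (0.000604962 − 0.00137280) = 1.06644e-06.
Partial sum through k=2: 292.108.
k=3: B_{6}/(6)! × [f^{(5)}(32) − f^{(5)}(8)] = 1/30240 × (6.84172e-07 − 1.39896e-06) = -2.36373e-11.
Partial sum through k=3: 292.108.
k=4: B_{8}/(8)! × [f^{(7)}(32) − f^{(7)}(8)] = −1/1209600 × (5.99918e-10 − 1.17863e-09) = 4.78431e-16.

S_4 ≈ 292.108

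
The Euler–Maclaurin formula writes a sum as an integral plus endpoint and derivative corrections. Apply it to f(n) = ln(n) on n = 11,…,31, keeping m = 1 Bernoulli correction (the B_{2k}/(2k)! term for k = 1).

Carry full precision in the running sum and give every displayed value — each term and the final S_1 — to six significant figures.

Integral: ∫_11^31 ln(x) dx = 60.0768.
Endpoint term: (f(11) + f(31))/2 = (2.39790 + 3.43399)/2 = 2.91594.
So far: 62.9927.
k=1: B_{2}/(2)! × [f^{(1)}(31) − f^{(1)}(11)] = 1/12 × (0.0322581 − 0.0909091) = -0.00488759.

S_1 ≈ 62.9878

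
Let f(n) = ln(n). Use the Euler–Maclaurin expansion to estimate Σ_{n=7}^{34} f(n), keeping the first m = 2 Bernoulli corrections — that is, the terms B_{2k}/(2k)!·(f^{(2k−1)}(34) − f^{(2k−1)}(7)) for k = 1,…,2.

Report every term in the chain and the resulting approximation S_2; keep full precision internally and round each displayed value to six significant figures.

∫_7^34 ln(x) dx evaluates to 79.2749.
½[f(7) + f(34)] = ½[1.94591 + 3.52636] = 2.73614.
So far: 82.0110.
Order-1 term: 1/12 · (0.0294118 − 0.142857) = -0.00945378.
Running total after k=1: 82.0016.
Order-2 term: −1/720 · (5.08854e-05 − 0.00583090) = 8.02780e-06.

S_2 ≈ 82.0016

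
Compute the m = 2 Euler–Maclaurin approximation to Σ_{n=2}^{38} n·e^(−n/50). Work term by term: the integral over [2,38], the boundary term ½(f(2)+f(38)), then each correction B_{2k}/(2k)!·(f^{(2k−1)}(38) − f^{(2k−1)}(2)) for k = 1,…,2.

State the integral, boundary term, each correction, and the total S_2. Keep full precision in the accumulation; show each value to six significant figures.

The integral term ∫_2^38 x·e^(−x/50) dx = 440.320.
½[f(2) + f(38)] = ½[1.92158 + 17.7713] = 9.84645.
So far: 450.167.
Correction k=1: B_{2}/2! · (f^{(1)}(38) − f^{(1)}(2)) = 1/12 · (0.112240 − 0.922358) = -0.0675098.
Partial sum through k=1: 450.099.
Correction k=2: B_{4}/4! · (f^{(3)}(38) − f^{(3)}(2)) = −1/720 · (0.000419029 − 0.00113757) = 9.97980e-07.

S_2 ≈ 450.099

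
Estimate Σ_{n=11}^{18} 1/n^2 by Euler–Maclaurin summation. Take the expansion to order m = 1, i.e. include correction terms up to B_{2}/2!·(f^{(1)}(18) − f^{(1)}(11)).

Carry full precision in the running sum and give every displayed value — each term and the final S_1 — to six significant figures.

S_1 ≈ 0.0411256

Integral: ∫_11^18 1/x^2 dx = 0.0353535.
½[f(11) + f(18)] = ½[0.00826446 + 0.00308642] = 0.00567544.
Integral + boundary = 0.0410290.
Order-1 term: 1/12 · (-0.000342936 − (-0.00150263)) = 9.66412e-05.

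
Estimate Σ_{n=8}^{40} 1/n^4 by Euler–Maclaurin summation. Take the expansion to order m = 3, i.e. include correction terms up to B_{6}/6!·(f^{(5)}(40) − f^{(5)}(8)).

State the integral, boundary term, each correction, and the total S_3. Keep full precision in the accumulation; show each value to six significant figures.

S_3 ≈ 0.000778190

The integral term ∫_8^40 1/x^4 dx = 0.000645833.
Boundary: ½(f(8) + f(40)) = ½(0.000244141 + 3.90625e-07) = 0.000122266.
Running total after boundary: 0.000768099.
k=1: B_{2}/(2)! × [f^{(1)}(40) − f^{(1)}(8)] = 1/12 × (-3.90625e-08 − (-0.000122070)) = 1.01693e-05.
Partial sum through k=1: 0.000778268.
k=2: B_{4}/(4)! × [f^{(3)}(40) − f^{(3)}(8)] = −1/720 × (-7.32422e-10 − (-5.72205e-05)) = -7.94718e-08.
Partial sum through k=2: 0.000778189.
k=3: B_{6}/(6)! × [f^{(5)}(40) − f^{(5)}(8)] = 1/30240 × (-2.56348e-11 − (-5.00679e-05)) = 1.65568e-09.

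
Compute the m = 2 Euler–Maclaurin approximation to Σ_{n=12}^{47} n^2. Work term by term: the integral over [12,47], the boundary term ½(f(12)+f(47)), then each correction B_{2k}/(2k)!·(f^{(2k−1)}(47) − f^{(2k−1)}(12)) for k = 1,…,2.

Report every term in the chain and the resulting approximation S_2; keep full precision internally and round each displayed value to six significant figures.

∫_12^47 x^2 dx evaluates to 34031.7.
Endpoint term: (f(12) + f(47))/2 = (144.000 + 2209.00)/2 = 1176.50.
Integral + boundary = 35208.2.
Correction k=1: B_{2}/2! · (f^{(1)}(47) − f^{(1)}(12)) = 1/12 · (94.0000 − 24.0000) = 5.83333.
Partial sum through k=1: 35214.0.
Correction k=2: B_{4}/4! · (f^{(3)}(47) − f^{(3)}(12)) = −1/720 · (0.00000 − 0.00000) = 0.00000.

S_2 ≈ 35214.0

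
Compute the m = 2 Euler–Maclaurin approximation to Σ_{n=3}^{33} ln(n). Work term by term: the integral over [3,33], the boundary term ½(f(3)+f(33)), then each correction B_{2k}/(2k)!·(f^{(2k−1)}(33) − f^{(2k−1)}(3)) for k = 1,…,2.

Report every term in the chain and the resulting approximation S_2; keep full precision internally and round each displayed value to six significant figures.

Integral: ∫_3^33 ln(x) dx = 82.0889.
Boundary: ½(f(3) + f(33)) = ½(1.09861 + 3.49651) = 2.29756.
So far: 84.3865.
k=1: B_{2}/(2)! × [f^{(1)}(33) − f^{(1)}(3)] = 1/12 × (0.0303030 − 0.333333) = -0.0252525.
Running total after k=1: 84.3612.
k=2: B_{4}/(4)! × [f^{(3)}(33) − f^{(3)}(3)] = −1/720 × (5.56529e-05 − 0.0740741) = 0.000102803.

S_2 ≈ 84.3613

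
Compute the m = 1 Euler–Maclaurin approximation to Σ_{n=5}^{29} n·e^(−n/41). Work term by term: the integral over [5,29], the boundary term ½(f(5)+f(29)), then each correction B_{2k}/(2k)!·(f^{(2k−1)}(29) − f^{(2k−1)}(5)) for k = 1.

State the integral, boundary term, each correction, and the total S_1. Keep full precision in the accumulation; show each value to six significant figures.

S_1 ≈ 263.970

∫_5^29 x·e^(−x/41) dx evaluates to 254.662.
½[f(5) + f(29)] = ½[4.42596 + 14.2960] = 9.36097.
Running total after boundary: 264.023.
Correction k=1: B_{2}/2! · (f^{(1)}(29) − f^{(1)}(5)) = 1/12 · (0.144282 − 0.777241) = -0.0527466.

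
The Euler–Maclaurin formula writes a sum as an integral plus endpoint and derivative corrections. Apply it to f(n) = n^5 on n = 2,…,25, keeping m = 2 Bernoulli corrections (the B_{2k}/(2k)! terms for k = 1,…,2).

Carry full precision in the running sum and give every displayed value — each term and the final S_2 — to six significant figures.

S_2 ≈ 4.57356e+07

The integral term ∫_2^25 x^5 dx = 4.06901e+07.
Endpoint term: (f(2) + f(25))/2 = (32.0000 + 9.76562e+06)/2 = 4.88283e+06.
Running total after boundary: 4.55729e+07.
Order-1 term: 1/12 · (1.95312e+06 − 80.0000) = 162754.
After k=1: 4.57357e+07.
Order-2 term: −1/720 · (37500.0 − 240.000) = -51.7500.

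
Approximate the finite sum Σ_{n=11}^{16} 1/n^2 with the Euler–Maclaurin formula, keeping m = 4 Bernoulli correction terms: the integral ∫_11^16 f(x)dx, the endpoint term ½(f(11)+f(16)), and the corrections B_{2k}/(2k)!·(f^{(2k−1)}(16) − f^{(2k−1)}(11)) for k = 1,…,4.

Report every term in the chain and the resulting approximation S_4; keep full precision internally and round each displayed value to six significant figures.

S_4 ≈ 0.0345788

∫_11^16 1/x^2 dx evaluates to 0.0284091.
Boundary: ½(f(11) + f(16)) = ½(0.00826446 + 0.00390625) = 0.00608536.
Running total after boundary: 0.0344944.
Order-1 term: 1/12 · (-0.000488281 − (-0.00150263)) = 8.45290e-05.
After k=1: 0.0345790.
Order-2 term: −1/720 · (-2.28882e-05 − (-0.000149021)) = -1.75185e-07.
After k=2: 0.0345788.
Order-3 term: 1/30240 · (-2.68221e-06 − (-3.69474e-05)) = 1.13311e-09.
After k=3: 0.0345788.
Order-4 term: −1/1209600 · (-5.86733e-07 − (-1.70996e-05)) = -1.36515e-11.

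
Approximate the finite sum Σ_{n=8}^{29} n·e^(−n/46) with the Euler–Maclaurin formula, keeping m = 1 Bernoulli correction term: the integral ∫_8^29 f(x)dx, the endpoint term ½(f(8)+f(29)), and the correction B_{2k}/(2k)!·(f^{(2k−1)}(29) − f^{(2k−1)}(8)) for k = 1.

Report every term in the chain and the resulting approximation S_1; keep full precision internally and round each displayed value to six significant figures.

S_1 ≈ 261.875

∫_8^29 x·e^(−x/46) dx evaluates to 250.836.
Boundary: ½(f(8) + f(29)) = ½(6.72296 + 15.4384) = 11.0807.
Running total after boundary: 261.917.
k=1: B_{2}/(2)! × [f^{(1)}(29) − f^{(1)}(8)] = 1/12 × (0.196742 − 0.694219) = -0.0414564.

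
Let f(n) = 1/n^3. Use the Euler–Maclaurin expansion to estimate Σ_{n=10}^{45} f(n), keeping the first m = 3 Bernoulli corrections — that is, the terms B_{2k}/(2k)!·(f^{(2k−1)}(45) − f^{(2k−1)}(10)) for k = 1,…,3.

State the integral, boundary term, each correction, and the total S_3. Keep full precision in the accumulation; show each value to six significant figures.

S_3 ≈ 0.00528343

Integral: ∫_10^45 1/x^3 dx = 0.00475309.
½[f(10) + f(45)] = ½[0.00100000 + 1.09739e-05] = 0.000505487.
Running total after boundary: 0.00525857.
Correction k=1: B_{2}/2! · (f^{(1)}(45) − f^{(1)}(10)) = 1/12 · (-7.31596e-07 − (-0.000300000)) = 2.49390e-05.
Partial sum through k=1: 0.00528351.
Correction k=2: B_{4}/4! · (f^{(3)}(45) − f^{(3)}(10)) = −1/720 · (-7.22564e-09 − (-6.00000e-05)) = -8.33233e-08.
Partial sum through k=2: 0.00528343.
Correction k=3: B_{6}/6! · (f^{(5)}(45) − f^{(5)}(10)) = 1/30240 · (-1.49865e-10 − (-2.52000e-05)) = 8.33328e-10.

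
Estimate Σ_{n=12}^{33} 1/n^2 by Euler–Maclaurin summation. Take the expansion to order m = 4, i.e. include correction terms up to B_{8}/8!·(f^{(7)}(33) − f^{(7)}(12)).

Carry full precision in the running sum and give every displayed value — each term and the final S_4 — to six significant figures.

The integral term ∫_12^33 1/x^2 dx = 0.0530303.
Boundary: ½(f(12) + f(33)) = ½(0.00694444 + 0.000918274) = 0.00393136.
Integral + boundary = 0.0569617.
Correction k=1: B_{2}/2! · (f^{(1)}(33) − f^{(1)}(12)) = 1/12 · (-5.56529e-05 − (-0.00115741)) = 9.18129e-05.
Running total after k=1: 0.0570535.
Correction k=2: B_{4}/4! · (f^{(3)}(33) − f^{(3)}(12)) = −1/720 · (-6.13256e-07 − (-9.64506e-05)) = -1.33107e-07.
Running total after k=2: 0.0570533.
Correction k=3: B_{6}/6! · (f^{(5)}(33) − f^{(5)}(12)) = 1/30240 · (-1.68941e-08 − (-2.00939e-05)) = 6.63921e-10.
Running total after k=3: 0.0570533.
Correction k=4: B_{8}/8! · (f^{(7)}(33) − f^{(7)}(12)) = −1/1209600 · (-8.68750e-10 − (-7.81429e-06)) = -6.45951e-12.

S_4 ≈ 0.0570533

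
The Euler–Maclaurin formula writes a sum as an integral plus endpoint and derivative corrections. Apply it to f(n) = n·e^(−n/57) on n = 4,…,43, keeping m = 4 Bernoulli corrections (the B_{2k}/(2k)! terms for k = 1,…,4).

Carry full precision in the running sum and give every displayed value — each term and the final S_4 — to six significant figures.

The integral term ∫_4^43 x·e^(−x/57) dx = 560.659.
Endpoint term: (f(4) + f(43))/2 = (3.72892 + 20.2229)/2 = 11.9759.
So far: 572.634.
k=1: B_{2}/(2)! × [f^{(1)}(43) − f^{(1)}(4)] = 1/12 × (0.115512 − 0.866811) = -0.0626082.
After k=1: 572.572.
k=2: B_{4}/(4)! × [f^{(3)}(43) − f^{(3)}(4)] = −1/720 × (0.000325057 − 0.000840650) = 7.16101e-07.
After k=2: 572.572.
k=3: B_{6}/(6)! × [f^{(5)}(43) − f^{(5)}(4)] = 1/30240 × (1.89154e-07 − 4.35367e-07) = -8.14196e-12.
After k=3: 572.572.
k=4: B_{8}/(8)! × [f^{(7)}(43) − f^{(7)}(4)] = −1/1209600 × (8.56447e-11 − 1.88363e-10) = 8.49195e-17.

S_4 ≈ 572.572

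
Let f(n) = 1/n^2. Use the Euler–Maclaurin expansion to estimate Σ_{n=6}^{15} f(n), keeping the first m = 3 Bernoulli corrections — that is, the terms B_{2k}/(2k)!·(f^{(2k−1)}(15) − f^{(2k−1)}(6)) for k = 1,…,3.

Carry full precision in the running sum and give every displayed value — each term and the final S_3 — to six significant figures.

S_3 ≈ 0.116829

∫_6^15 1/x^2 dx evaluates to 0.100000.
Boundary: ½(f(6) + f(15)) = ½(0.0277778 + 0.00444444) = 0.0161111.
Integral + boundary = 0.116111.
Correction k=1: B_{2}/2! · (f^{(1)}(15) − f^{(1)}(6)) = 1/12 · (-0.000592593 − (-0.00925926)) = 0.000722222.
Running total after k=1: 0.116833.
Correction k=2: B_{4}/4! · (f^{(3)}(15) − f^{(3)}(6)) = −1/720 · (-3.16049e-05 − (-0.00308642)) = -4.24280e-06.
Running total after k=2: 0.116829.
Correction k=3: B_{6}/6! · (f^{(5)}(15) − f^{(5)}(6)) = 1/30240 · (-4.21399e-06 − (-0.00257202)) = 8.49141e-08.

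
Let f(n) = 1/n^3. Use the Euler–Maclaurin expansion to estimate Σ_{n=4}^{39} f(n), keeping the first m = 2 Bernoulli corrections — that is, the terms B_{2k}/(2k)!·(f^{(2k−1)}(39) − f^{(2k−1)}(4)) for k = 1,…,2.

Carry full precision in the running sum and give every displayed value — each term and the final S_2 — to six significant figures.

∫_4^39 1/x^3 dx evaluates to 0.0309213.
½[f(4) + f(39)] = ½[0.0156250 + 1.68580e-05] = 0.00782093.
Running total after boundary: 0.0387422.
Correction k=1: B_{2}/2! · (f^{(1)}(39) − f^{(1)}(4)) = 1/12 · (-1.29677e-06 − (-0.0117188)) = 0.000976454.
Running total after k=1: 0.0397187.
Correction k=2: B_{4}/4! · (f^{(3)}(39) − f^{(3)}(4)) = −1/720 · (-1.70515e-08 − (-0.0146484)) = -2.03450e-05.

S_2 ≈ 0.0396983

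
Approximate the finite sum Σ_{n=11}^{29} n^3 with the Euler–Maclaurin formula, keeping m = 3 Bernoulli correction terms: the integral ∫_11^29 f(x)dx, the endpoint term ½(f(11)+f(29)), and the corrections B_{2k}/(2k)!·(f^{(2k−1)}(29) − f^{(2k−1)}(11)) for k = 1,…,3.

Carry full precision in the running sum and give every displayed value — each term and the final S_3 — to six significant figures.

S_3 ≈ 186200

Integral: ∫_11^29 x^3 dx = 173160.
Endpoint term: (f(11) + f(29))/2 = (1331.00 + 24389.0)/2 = 12860.0.
So far: 186020.
k=1: B_{2}/(2)! × [f^{(1)}(29) − f^{(1)}(11)] = 1/12 × (2523.00 − 363.000) = 180.000.
Running total after k=1: 186200.
k=2: B_{4}/(4)! × [f^{(3)}(29) − f^{(3)}(11)] = −1/720 × (6.00000 − 6.00000) = 0.00000.
Running total after k=2: 186200.
k=3: B_{6}/(6)! × [f^{(5)}(29) − f^{(5)}(11)] = 1/30240 × (0.00000 − 0.00000) = 0.00000.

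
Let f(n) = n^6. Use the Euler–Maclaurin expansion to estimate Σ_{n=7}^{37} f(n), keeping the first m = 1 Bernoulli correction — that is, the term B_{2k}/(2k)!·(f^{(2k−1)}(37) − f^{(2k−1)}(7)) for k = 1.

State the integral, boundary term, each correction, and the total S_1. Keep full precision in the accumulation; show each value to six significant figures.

S_1 ≈ 1.48792e+10

The integral term ∫_7^37 x^6 dx = 1.35616e+10.
Endpoint term: (f(7) + f(37))/2 = (117649 + 2.56573e+09)/2 = 1.28292e+09.
Integral + boundary = 1.48445e+10.
k=1: B_{2}/(2)! × [f^{(1)}(37) − f^{(1)}(7)] = 1/12 × (4.16064e+08 − 100842) = 3.46636e+07.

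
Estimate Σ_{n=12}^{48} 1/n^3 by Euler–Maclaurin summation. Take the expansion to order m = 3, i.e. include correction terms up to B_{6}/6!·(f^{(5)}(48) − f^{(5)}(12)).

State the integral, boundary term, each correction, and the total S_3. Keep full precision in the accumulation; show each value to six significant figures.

S_3 ≈ 0.00356106

Integral: ∫_12^48 1/x^3 dx = 0.00325521.
½[f(12) + f(48)] = ½[0.000578704 + 9.04225e-06] = 0.000293873.
Running total after boundary: 0.00354908.
k=1: B_{2}/(2)! × [f^{(1)}(48) − f^{(1)}(12)] = 1/12 × (-5.65140e-07 − (-0.000144676)) = 1.20092e-05.
Partial sum through k=1: 0.00356109.
k=2: B_{4}/(4)! × [f^{(3)}(48) − f^{(3)}(12)] = −1/720 × (-4.90573e-09 − (-2.00939e-05)) = -2.79014e-08.
Partial sum through k=2: 0.00356106.
k=3: B_{6}/(6)! × [f^{(5)}(48) − f^{(5)}(12)] = 1/30240 × (-8.94274e-11 − (-5.86071e-06)) = 1.93804e-10.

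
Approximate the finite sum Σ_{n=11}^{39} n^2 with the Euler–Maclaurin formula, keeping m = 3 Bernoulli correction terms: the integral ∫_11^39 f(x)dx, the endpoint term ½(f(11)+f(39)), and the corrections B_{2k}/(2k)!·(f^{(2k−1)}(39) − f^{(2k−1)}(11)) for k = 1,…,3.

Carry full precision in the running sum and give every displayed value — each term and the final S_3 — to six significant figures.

Integral: ∫_11^39 x^2 dx = 19329.3.
Boundary: ½(f(11) + f(39)) = ½(121.000 + 1521.00) = 821.000.
Integral + boundary = 20150.3.
Correction k=1: B_{2}/2! · (f^{(1)}(39) − f^{(1)}(11)) = 1/12 · (78.0000 − 22.0000) = 4.66667.
Partial sum through k=1: 20155.0.
Correction k=2: B_{4}/4! · (f^{(3)}(39) − f^{(3)}(11)) = −1/720 · (0.00000 − 0.00000) = 0.00000.
Partial sum through k=2: 20155.0.
Correction k=3: B_{6}/6! · (f^{(5)}(39) − f^{(5)}(11)) = 1/30240 · (0.00000 − 0.00000) = 0.00000.

S_3 ≈ 20155.0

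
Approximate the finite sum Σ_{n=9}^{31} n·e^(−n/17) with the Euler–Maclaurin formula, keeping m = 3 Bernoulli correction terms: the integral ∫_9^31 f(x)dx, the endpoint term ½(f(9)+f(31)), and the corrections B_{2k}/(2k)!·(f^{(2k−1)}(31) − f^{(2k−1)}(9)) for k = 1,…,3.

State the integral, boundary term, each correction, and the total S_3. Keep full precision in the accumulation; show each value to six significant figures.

S_3 ≈ 133.688

Integral: ∫_9^31 x·e^(−x/17) dx = 128.569.
½[f(9) + f(31)] = ½[5.30056 + 5.00510] = 5.15283.
Integral + boundary = 133.722.
k=1: B_{2}/(2)! × [f^{(1)}(31) − f^{(1)}(9)] = 1/12 × (-0.132963 − 0.277154) = -0.0341764.
Partial sum through k=1: 133.688.
k=2: B_{4}/(4)! × [f^{(3)}(31) − f^{(3)}(9)] = −1/720 × (0.000657256 − 0.00503480) = 6.07992e-06.
Partial sum through k=2: 133.688.
k=3: B_{6}/(6)! × [f^{(5)}(31) − f^{(5)}(9)] = 1/30240 × (6.14045e-06 − 3.15245e-05) = -8.39420e-10.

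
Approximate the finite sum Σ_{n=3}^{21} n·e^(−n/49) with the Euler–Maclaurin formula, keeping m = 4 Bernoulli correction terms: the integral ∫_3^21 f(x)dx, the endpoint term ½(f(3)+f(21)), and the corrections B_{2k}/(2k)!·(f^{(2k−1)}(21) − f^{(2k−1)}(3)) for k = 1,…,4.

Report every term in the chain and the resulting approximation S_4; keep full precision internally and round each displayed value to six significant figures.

S_4 ≈ 170.452

Integral: ∫_3^21 x·e^(−x/49) dx = 162.244.
Boundary: ½(f(3) + f(21)) = ½(2.82184 + 13.6802) = 8.25103.
Integral + boundary = 170.495.
Order-1 term: 1/12 · (0.372251 − 0.883024) = -0.0425644.
After k=1: 170.452.
Order-2 term: −1/720 · (0.000697680 − 0.00115129) = 6.30015e-07.
After k=2: 170.452.
Order-3 term: 1/30240 · (5.16585e-07 − 8.05834e-07) = -9.56512e-12.
After k=3: 170.452.
Order-4 term: −1/1209600 · (3.09284e-10 − 4.71538e-10) = 1.34139e-16.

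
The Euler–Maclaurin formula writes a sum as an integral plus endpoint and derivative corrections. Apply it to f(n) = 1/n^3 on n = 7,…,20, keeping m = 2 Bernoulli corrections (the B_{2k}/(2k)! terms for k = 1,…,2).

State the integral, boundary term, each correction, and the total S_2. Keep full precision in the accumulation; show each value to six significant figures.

∫_7^20 1/x^3 dx evaluates to 0.00895408.
Boundary: ½(f(7) + f(20)) = ½(0.00291545 + 0.000125000) = 0.00152023.
Integral + boundary = 0.0104743.
Correction k=1: B_{2}/2! · (f^{(1)}(20) − f^{(1)}(7)) = 1/12 · (-1.87500e-05 − (-0.00124948)) = 0.000102561.
After k=1: 0.0105769.
Correction k=2: B_{4}/4! · (f^{(3)}(20) − f^{(3)}(7)) = −1/720 · (-9.37500e-07 − (-0.000509992)) = -7.07020e-07.

S_2 ≈ 0.0105762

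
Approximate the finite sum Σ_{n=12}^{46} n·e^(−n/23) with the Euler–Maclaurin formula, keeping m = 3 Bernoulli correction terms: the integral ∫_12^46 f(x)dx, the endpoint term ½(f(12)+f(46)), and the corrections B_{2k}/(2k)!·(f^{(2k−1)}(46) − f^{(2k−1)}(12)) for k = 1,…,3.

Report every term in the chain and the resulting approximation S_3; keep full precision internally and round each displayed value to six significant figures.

S_3 ≈ 269.619

Integral: ∫_12^46 x·e^(−x/23) dx = 262.980.
Boundary: ½(f(12) + f(46)) = ½(7.12185 + 6.22542) = 6.67364.
Running total after boundary: 269.654.
Correction k=1: B_{2}/2! · (f^{(1)}(46) − f^{(1)}(12)) = 1/12 · (-0.135335 − 0.283842) = -0.0349314.
After k=1: 269.619.
Correction k=2: B_{4}/4! · (f^{(3)}(46) − f^{(3)}(12)) = −1/720 · (0.000255832 − 0.00278037) = 3.50631e-06.
After k=2: 269.619.
Correction k=3: B_{6}/6! · (f^{(5)}(46) − f^{(5)}(12)) = 1/30240 · (1.45084e-06 − 9.49751e-06) = -2.66093e-10.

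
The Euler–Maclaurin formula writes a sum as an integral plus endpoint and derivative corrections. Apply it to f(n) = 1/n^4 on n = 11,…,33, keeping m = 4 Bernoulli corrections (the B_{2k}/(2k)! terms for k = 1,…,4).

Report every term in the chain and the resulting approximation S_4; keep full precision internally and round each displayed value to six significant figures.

The integral term ∫_11^33 1/x^4 dx = 0.000241163.
Endpoint term: (f(11) + f(33))/2 = (6.83013e-05 + 8.43226e-07)/2 = 3.45723e-05.
So far: 0.000275735.
Order-1 term: 1/12 · (-1.02209e-07 − (-2.48369e-05)) = 2.06122e-06.
Partial sum through k=1: 0.000277796.
Order-2 term: −1/720 · (-2.81568e-09 − (-6.15790e-06)) = -8.54872e-09.
Partial sum through k=2: 0.000277788.
Order-3 term: 1/30240 · (-1.44792e-10 − (-2.84994e-06)) = 9.42391e-11.
Partial sum through k=3: 0.000277788.
Order-4 term: −1/1209600 · (-1.19663e-11 − (-2.11979e-06)) = -1.75246e-12.

S_4 ≈ 0.000277788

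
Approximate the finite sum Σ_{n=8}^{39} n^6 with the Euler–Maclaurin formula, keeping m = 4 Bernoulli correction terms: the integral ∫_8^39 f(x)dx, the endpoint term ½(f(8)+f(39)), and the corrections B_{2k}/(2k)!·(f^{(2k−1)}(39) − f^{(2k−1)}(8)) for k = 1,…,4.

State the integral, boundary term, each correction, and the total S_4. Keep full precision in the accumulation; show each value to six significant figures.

The integral term ∫_8^39 x^6 dx = 1.96041e+10.
Boundary: ½(f(8) + f(39)) = ½(262144 + 3.51874e+09) = 1.75950e+09.
Integral + boundary = 2.13636e+10.
k=1: B_{2}/(2)! × [f^{(1)}(39) − f^{(1)}(8)] = 1/12 × (5.41345e+08 − 196608) = 4.50957e+07.
Partial sum through k=1: 2.14087e+10.
k=2: B_{4}/(4)! × [f^{(3)}(39) − f^{(3)}(8)] = −1/720 × (7.11828e+06 − 61440.0) = -9801.17.
Partial sum through k=2: 2.14087e+10.
k=3: B_{6}/(6)! × [f^{(5)}(39) − f^{(5)}(8)] = 1/30240 × (28080.0 − 5760.00) = 0.738095.
Partial sum through k=3: 2.14087e+10.
k=4: B_{8}/(8)! × [f^{(7)}(39) − f^{(7)}(8)] = −1/1209600 × (0.00000 − 0.00000) = 0.00000.

S_4 ≈ 2.14087e+10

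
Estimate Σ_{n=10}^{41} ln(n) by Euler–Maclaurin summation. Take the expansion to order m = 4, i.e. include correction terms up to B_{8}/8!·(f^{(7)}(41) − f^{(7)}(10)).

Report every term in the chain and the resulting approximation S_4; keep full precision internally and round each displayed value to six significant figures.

Integral: ∫_10^41 ln(x) dx = 98.2306.
Boundary: ½(f(10) + f(41)) = ½(2.30259 + 3.71357) = 3.00808.
Integral + boundary = 101.239.
k=1: B_{2}/(2)! × [f^{(1)}(41) − f^{(1)}(10)] = 1/12 × (0.0243902 − 0.100000) = -0.00630081.
After k=1: 101.232.
k=2: B_{4}/(4)! × [f^{(3)}(41) − f^{(3)}(10)] = −1/720 × (2.90187e-05 − 0.00200000) = 2.73747e-06.
After k=2: 101.232.
k=3: B_{6}/(6)! × [f^{(5)}(41) − f^{(5)}(10)] = 1/30240 × (2.07153e-07 − 0.000240000) = -7.92966e-09.
After k=3: 101.232.
k=4: B_{8}/(8)! × [f^{(7)}(41) − f^{(7)}(10)] = −1/1209600 × (3.69697e-09 − 7.20000e-05) = 5.95208e-11.

S_4 ≈ 101.232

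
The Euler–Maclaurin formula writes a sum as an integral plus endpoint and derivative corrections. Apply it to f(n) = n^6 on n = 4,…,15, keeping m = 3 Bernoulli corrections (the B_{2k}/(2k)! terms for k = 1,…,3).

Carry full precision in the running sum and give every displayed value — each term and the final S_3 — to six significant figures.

∫_4^15 x^6 dx evaluates to 2.44061e+07.
½[f(4) + f(15)] = ½[4096.00 + 1.13906e+07] = 5.69736e+06.
Integral + boundary = 3.01035e+07.
k=1: B_{2}/(2)! × [f^{(1)}(15) − f^{(1)}(4)] = 1/12 × (4.55625e+06 − 6144.00) = 379176.
After k=1: 3.04827e+07.
k=2: B_{4}/(4)! × [f^{(3)}(15) − f^{(3)}(4)] = −1/720 × (405000 − 7680.00) = -551.833.
After k=2: 3.04821e+07.
k=3: B_{6}/(6)! × [f^{(5)}(15) − f^{(5)}(4)] = 1/30240 × (10800.0 − 2880.00) = 0.261905.

S_3 ≈ 3.04821e+07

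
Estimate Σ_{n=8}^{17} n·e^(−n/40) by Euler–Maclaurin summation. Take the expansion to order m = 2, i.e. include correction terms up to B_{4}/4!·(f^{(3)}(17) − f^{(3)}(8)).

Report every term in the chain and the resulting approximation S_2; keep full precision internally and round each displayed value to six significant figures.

S_2 ≈ 90.1766

Integral: ∫_8^17 x·e^(−x/40) dx = 81.3679.
Endpoint term: (f(8) + f(17))/2 = (6.54985 + 11.1141)/2 = 8.83197.
Running total after boundary: 90.1999.
Correction k=1: B_{2}/2! · (f^{(1)}(17) − f^{(1)}(8)) = 1/12 · (0.375918 − 0.654985) = -0.0232556.
After k=1: 90.1766.
Correction k=2: B_{4}/4! · (f^{(3)}(17) − f^{(3)}(8)) = −1/720 · (0.00105216 − 0.00143278) = 5.28636e-07.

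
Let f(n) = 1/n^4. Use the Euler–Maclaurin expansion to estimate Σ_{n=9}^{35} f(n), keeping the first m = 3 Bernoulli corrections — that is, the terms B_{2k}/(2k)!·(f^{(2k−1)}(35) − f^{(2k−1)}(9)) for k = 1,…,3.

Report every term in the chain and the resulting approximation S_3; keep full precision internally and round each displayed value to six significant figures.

S_3 ≈ 0.000531618

∫_9^35 1/x^4 dx evaluates to 0.000449473.
Endpoint term: (f(9) + f(35))/2 = (0.000152416 + 6.66389e-07)/2 = 7.65411e-05.
So far: 0.000526014.
k=1: B_{2}/(2)! × [f^{(1)}(35) − f^{(1)}(9)] = 1/12 × (-7.61587e-08 − (-6.77404e-05)) = 5.63868e-06.
After k=1: 0.000531653.
k=2: B_{4}/(4)! × [f^{(3)}(35) − f^{(3)}(9)] = −1/720 × (-1.86511e-09 − (-2.50890e-05)) = -3.48433e-08.
After k=2: 0.000531618.
k=3: B_{6}/(6)! × [f^{(5)}(35) − f^{(5)}(9)] = 1/30240 × (-8.52623e-11 − (-1.73455e-05)) = 5.73592e-10.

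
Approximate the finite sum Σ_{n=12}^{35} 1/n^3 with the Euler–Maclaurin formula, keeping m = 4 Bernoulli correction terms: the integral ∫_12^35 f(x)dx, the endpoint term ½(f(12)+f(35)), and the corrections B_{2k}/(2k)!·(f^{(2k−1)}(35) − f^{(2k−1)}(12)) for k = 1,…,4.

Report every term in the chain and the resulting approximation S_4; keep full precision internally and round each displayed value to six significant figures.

Integral: ∫_12^35 1/x^3 dx = 0.00306406.
Endpoint term: (f(12) + f(35))/2 = (0.000578704 + 2.33236e-05)/2 = 0.000301014.
Running total after boundary: 0.00336507.
k=1: B_{2}/(2)! × [f^{(1)}(35) − f^{(1)}(12)] = 1/12 × (-1.99917e-06 − (-0.000144676)) = 1.18897e-05.
Running total after k=1: 0.00337696.
k=2: B_{4}/(4)! × [f^{(3)}(35) − f^{(3)}(12)] = −1/720 × (-3.26395e-08 − (-2.00939e-05)) = -2.78628e-08.
Running total after k=2: 0.00337693.
k=3: B_{6}/(6)! × [f^{(5)}(35) − f^{(5)}(12)] = 1/30240 × (-1.11907e-09 − (-5.86071e-06)) = 1.93770e-10.
Running total after k=3: 0.00337693.
k=4: B_{8}/(8)! × [f^{(7)}(35) − f^{(7)}(12)] = −1/1209600 × (-6.57737e-11 − (-2.93036e-06)) = -2.42253e-12.

S_4 ≈ 0.00337693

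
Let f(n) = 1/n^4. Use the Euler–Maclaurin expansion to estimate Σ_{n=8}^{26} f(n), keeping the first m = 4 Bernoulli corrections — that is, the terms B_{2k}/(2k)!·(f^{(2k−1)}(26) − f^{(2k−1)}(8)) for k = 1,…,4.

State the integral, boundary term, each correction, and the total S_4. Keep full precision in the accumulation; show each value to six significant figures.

∫_8^26 1/x^4 dx evaluates to 0.000632076.
Endpoint term: (f(8) + f(26))/2 = (0.000244141 + 2.18830e-06)/2 = 0.000123164.
Running total after boundary: 0.000755241.
Correction k=1: B_{2}/2! · (f^{(1)}(26) − f^{(1)}(8)) = 1/12 · (-3.36661e-07 − (-0.000122070)) = 1.01445e-05.
Partial sum through k=1: 0.000765385.
Correction k=2: B_{4}/4! · (f^{(3)}(26) − f^{(3)}(8)) = −1/720 · (-1.49406e-08 − (-5.72205e-05)) = -7.94521e-08.
Partial sum through k=2: 0.000765306.
Correction k=3: B_{6}/6! · (f^{(5)}(26) − f^{(5)}(8)) = 1/30240 · (-1.23768e-09 − (-5.00679e-05)) = 1.65564e-09.
Partial sum through k=3: 0.000765308.
Correction k=4: B_{8}/8! · (f^{(7)}(26) − f^{(7)}(8)) = −1/1209600 · (-1.64780e-10 − (-7.04080e-05)) = -5.82075e-11.

S_4 ≈ 0.000765307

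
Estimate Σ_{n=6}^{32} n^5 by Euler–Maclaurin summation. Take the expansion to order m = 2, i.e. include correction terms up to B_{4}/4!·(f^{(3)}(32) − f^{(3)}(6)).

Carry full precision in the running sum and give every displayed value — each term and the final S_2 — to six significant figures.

∫_6^32 x^5 dx evaluates to 1.78949e+08.
Endpoint term: (f(6) + f(32))/2 = (7776.00 + 3.35544e+07)/2 = 1.67811e+07.
Integral + boundary = 1.95730e+08.
k=1: B_{2}/(2)! × [f^{(1)}(32) − f^{(1)}(6)] = 1/12 × (5.24288e+06 − 6480.00) = 436367.
Partial sum through k=1: 1.96167e+08.
k=2: B_{4}/(4)! × [f^{(3)}(32) − f^{(3)}(6)] = −1/720 × (61440.0 − 2160.00) = -82.3333.

S_2 ≈ 1.96167e+08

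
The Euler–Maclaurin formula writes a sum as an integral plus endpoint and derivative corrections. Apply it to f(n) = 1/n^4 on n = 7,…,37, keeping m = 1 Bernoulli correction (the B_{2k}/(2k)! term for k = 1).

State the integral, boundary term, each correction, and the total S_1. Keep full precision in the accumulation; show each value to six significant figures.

The integral term ∫_7^37 1/x^4 dx = 0.000965237.
Endpoint term: (f(7) + f(37))/2 = (0.000416493 + 5.33572e-07)/2 = 0.000208513.
So far: 0.00117375.
Order-1 term: 1/12 · (-5.76835e-08 − (-0.000237996)) = 1.98282e-05.

S_1 ≈ 0.00119358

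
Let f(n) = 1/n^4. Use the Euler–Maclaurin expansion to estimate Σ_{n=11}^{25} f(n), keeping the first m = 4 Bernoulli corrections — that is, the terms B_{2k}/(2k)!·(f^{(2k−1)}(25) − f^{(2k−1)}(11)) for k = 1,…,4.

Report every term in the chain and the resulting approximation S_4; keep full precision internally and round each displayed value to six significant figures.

S_4 ≈ 0.000266563

Integral: ∫_11^25 1/x^4 dx = 0.000229105.
Boundary: ½(f(11) + f(25)) = ½(6.83013e-05 + 2.56000e-06) = 3.54307e-05.
Running total after boundary: 0.000264536.
Order-1 term: 1/12 · (-4.09600e-07 − (-2.48369e-05)) = 2.03560e-06.
Partial sum through k=1: 0.000266571.
Order-2 term: −1/720 · (-1.96608e-08 − (-6.15790e-06)) = -8.52533e-09.
Partial sum through k=2: 0.000266563.
Order-3 term: 1/30240 · (-1.76161e-09 − (-2.84994e-06)) = 9.41857e-11.
Partial sum through k=3: 0.000266563.
Order-4 term: −1/1209600 · (-2.53672e-10 − (-2.11979e-06)) = -1.75226e-12.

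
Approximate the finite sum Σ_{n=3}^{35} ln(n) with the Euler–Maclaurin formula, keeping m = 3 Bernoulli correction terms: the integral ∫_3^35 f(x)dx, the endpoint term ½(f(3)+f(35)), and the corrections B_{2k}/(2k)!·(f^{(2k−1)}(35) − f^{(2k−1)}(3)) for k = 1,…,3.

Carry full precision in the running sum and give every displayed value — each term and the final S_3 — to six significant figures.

S_3 ≈ 91.4430

The integral term ∫_3^35 ln(x) dx = 89.1413.
Endpoint term: (f(3) + f(35))/2 = (1.09861 + 3.55535)/2 = 2.32698.
Integral + boundary = 91.4683.
k=1: B_{2}/(2)! × [f^{(1)}(35) − f^{(1)}(3)] = 1/12 × (0.0285714 − 0.333333) = -0.0253968.
Partial sum through k=1: 91.4429.
k=2: B_{4}/(4)! × [f^{(3)}(35) − f^{(3)}(3)] = −1/720 × (4.66472e-05 − 0.0740741) = 0.000102816.
Partial sum through k=2: 91.4430.
k=3: B_{6}/(6)! × [f^{(5)}(35) − f^{(5)}(3)] = 1/30240 × (4.56952e-07 − 0.0987654) = -3.26604e-06.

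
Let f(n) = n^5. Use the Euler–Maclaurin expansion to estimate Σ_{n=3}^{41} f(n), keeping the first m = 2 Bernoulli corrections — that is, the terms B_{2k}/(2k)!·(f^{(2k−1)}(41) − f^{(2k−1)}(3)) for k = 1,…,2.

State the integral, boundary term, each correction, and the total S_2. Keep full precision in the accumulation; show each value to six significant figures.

S_2 ≈ 8.50789e+08

∫_3^41 x^5 dx evaluates to 7.91684e+08.
Boundary: ½(f(3) + f(41)) = ½(243.000 + 1.15856e+08) = 5.79282e+07.
Running total after boundary: 8.49612e+08.
k=1: B_{2}/(2)! × [f^{(1)}(41) − f^{(1)}(3)] = 1/12 × (1.41288e+07 − 405.000) = 1.17737e+06.
After k=1: 8.50790e+08.
k=2: B_{4}/(4)! × [f^{(3)}(41) − f^{(3)}(3)] = −1/720 × (100860 − 540.000) = -139.333.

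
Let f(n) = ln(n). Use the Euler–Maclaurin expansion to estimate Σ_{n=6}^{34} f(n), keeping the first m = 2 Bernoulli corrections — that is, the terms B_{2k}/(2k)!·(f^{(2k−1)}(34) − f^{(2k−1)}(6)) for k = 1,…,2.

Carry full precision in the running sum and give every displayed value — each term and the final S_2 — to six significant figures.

S_2 ≈ 83.7933

The integral term ∫_6^34 ln(x) dx = 81.1457.
Boundary: ½(f(6) + f(34)) = ½(1.79176 + 3.52636) = 2.65906.
Integral + boundary = 83.8048.
Order-1 term: 1/12 · (0.0294118 − 0.166667) = -0.0114379.
Running total after k=1: 83.7933.
Order-2 term: −1/720 · (5.08854e-05 − 0.00925926) = 1.27894e-05.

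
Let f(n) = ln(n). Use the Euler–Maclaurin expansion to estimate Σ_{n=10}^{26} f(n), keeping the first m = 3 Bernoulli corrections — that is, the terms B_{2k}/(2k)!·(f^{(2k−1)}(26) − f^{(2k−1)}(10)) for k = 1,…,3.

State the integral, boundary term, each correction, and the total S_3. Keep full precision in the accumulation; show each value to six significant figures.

∫_10^26 ln(x) dx evaluates to 45.6847.
Endpoint term: (f(10) + f(26))/2 = (2.30259 + 3.25810)/2 = 2.78034.
So far: 48.4650.
k=1: B_{2}/(2)! × [f^{(1)}(26) − f^{(1)}(10)] = 1/12 × (0.0384615 − 0.100000) = -0.00512821.
After k=1: 48.4599.
k=2: B_{4}/(4)! × [f^{(3)}(26) − f^{(3)}(10)] = −1/720 × (0.000113792 − 0.00200000) = 2.61973e-06.
After k=2: 48.4599.
k=3: B_{6}/(6)! × [f^{(5)}(26) − f^{(5)}(10)] = 1/30240 × (2.01997e-06 − 0.000240000) = -7.86971e-09.

S_3 ≈ 48.4599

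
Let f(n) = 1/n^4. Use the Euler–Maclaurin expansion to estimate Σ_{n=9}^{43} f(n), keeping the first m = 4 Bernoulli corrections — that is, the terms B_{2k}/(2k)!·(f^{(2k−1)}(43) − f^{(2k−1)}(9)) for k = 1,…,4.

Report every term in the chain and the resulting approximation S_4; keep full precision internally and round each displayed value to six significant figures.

S_4 ≈ 0.000535017

The integral term ∫_9^43 1/x^4 dx = 0.000453055.
Endpoint term: (f(9) + f(43))/2 = (0.000152416 + 2.92500e-07)/2 = 7.63541e-05.
Running total after boundary: 0.000529409.
Order-1 term: 1/12 · (-2.72093e-08 − (-6.77404e-05)) = 5.64276e-06.
Partial sum through k=1: 0.000535052.
Order-2 term: −1/720 · (-4.41471e-10 − (-2.50890e-05)) = -3.48452e-08.
Partial sum through k=2: 0.000535017.
Order-3 term: 1/30240 · (-1.33707e-11 − (-1.73455e-05)) = 5.73594e-10.
Partial sum through k=3: 0.000535018.
Order-4 term: −1/1209600 · (-6.50817e-13 − (-1.92728e-05)) = -1.59332e-11.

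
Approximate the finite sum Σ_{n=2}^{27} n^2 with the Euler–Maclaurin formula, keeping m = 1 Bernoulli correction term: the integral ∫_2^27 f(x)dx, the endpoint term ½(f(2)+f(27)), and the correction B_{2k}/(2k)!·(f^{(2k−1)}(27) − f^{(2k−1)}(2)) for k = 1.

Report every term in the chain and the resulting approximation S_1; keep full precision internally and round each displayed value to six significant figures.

The integral term ∫_2^27 x^2 dx = 6558.33.
Boundary: ½(f(2) + f(27)) = ½(4.00000 + 729.000) = 366.500.
Integral + boundary = 6924.83.
Correction k=1: B_{2}/2! · (f^{(1)}(27) − f^{(1)}(2)) = 1/12 · (54.0000 − 4.00000) = 4.16667.

S_1 ≈ 6929.00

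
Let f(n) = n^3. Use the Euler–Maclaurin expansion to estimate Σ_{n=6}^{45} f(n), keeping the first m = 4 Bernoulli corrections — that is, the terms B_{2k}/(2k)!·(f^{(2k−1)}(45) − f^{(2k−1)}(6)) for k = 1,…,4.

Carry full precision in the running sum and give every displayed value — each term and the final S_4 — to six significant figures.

The integral term ∫_6^45 x^3 dx = 1.02483e+06.
½[f(6) + f(45)] = ½[216.000 + 91125.0] = 45670.5.
Integral + boundary = 1.07050e+06.
Correction k=1: B_{2}/2! · (f^{(1)}(45) − f^{(1)}(6)) = 1/12 · (6075.00 − 108.000) = 497.250.
After k=1: 1.07100e+06.
Correction k=2: B_{4}/4! · (f^{(3)}(45) − f^{(3)}(6)) = −1/720 · (6.00000 − 6.00000) = 0.00000.
After k=2: 1.07100e+06.
Correction k=3: B_{6}/6! · (f^{(5)}(45) − f^{(5)}(6)) = 1/30240 · (0.00000 − 0.00000) = 0.00000.
After k=3: 1.07100e+06.
Correction k=4: B_{8}/8! · (f^{(7)}(45) − f^{(7)}(6)) = −1/1209600 · (0.00000 − 0.00000) = 0.00000.

S_4 ≈ 1.07100e+06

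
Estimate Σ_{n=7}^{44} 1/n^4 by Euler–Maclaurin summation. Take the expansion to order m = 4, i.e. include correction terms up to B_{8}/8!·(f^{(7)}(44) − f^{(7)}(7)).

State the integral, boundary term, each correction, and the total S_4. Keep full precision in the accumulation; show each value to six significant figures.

S_4 ≈ 0.00119592

∫_7^44 1/x^4 dx evaluates to 0.000967904.
Boundary: ½(f(7) + f(44)) = ½(0.000416493 + 2.66802e-07) = 0.000208380.
Running total after boundary: 0.00117628.
Order-1 term: 1/12 · (-2.42547e-08 − (-0.000237996)) = 1.98310e-05.
After k=1: 0.00119612.
Order-2 term: −1/720 · (-3.75848e-10 − (-0.000145712)) = -2.02377e-07.
After k=2: 0.00119591.
Order-3 term: 1/30240 · (-1.08716e-11 − (-0.000166528)) = 5.50687e-09.
After k=3: 0.00119592.
Order-4 term: −1/1209600 · (-5.05397e-13 − (-0.000305868)) = -2.52867e-10.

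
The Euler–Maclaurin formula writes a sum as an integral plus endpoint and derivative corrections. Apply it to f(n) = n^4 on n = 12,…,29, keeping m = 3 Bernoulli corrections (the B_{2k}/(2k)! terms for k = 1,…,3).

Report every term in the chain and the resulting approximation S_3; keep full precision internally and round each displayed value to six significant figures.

S_3 ≈ 4.42402e+06

Integral: ∫_12^29 x^4 dx = 4.05246e+06.
Boundary: ½(f(12) + f(29)) = ½(20736.0 + 707281) = 364008.
Running total after boundary: 4.41647e+06.
Correction k=1: B_{2}/2! · (f^{(1)}(29) − f^{(1)}(12)) = 1/12 · (97556.0 − 6912.00) = 7553.67.
Partial sum through k=1: 4.42403e+06.
Correction k=2: B_{4}/4! · (f^{(3)}(29) − f^{(3)}(12)) = −1/720 · (696.000 − 288.000) = -0.566667.
Partial sum through k=2: 4.42403e+06.
Correction k=3: B_{6}/6! · (f^{(5)}(29) − f^{(5)}(12)) = 1/30240 · (0.00000 − 0.00000) = 0.00000.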